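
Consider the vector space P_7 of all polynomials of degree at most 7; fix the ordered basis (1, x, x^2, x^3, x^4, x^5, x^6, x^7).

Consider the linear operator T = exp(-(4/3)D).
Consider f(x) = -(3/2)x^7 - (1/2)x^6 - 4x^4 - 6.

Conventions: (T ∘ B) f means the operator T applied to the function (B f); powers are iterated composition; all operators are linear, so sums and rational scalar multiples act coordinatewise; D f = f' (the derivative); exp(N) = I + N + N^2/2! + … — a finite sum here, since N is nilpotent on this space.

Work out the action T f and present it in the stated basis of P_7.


order-1 term: 14x^6 + 4x^5 + (64/3)x^3
order-2 term: -56x^5 - (40/3)x^4 - (128/3)x^2
order-3 term: (1120/9)x^4 + (640/27)x^3 + (1024/27)x
order-4 term: -(4480/27)x^3 - (640/27)x^2 - 1024/81
order-5 term: (3584/27)x^2 + (1024/81)x
order-6 term: -(14336/243)x - 2048/729
order-7 term: 8192/729
the series for exp(-(4/3)D) f terminates at order 7
exp(-(4/3)D) f = -(3/2)x^7 + (27/2)x^6 - 52x^5 + (964/9)x^4 - (1088/9)x^3 + (1792/27)x^2 - (2048/243)x - 2482/243

the image equals g(x) = -(3/2)x^7 + (27/2)x^6 - 52x^5 + (964/9)x^4 - (1088/9)x^3 + (1792/27)x^2 - (2048/243)x - 2482/243


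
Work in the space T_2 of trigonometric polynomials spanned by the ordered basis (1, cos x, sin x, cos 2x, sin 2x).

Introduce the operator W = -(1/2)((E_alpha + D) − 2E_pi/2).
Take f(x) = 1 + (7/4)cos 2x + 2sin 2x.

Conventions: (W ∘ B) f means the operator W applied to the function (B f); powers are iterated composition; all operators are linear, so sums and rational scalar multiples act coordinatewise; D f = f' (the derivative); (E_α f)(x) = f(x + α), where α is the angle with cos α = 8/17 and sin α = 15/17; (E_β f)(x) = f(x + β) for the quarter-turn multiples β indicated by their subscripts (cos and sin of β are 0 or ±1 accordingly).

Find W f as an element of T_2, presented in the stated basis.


E_alpha f = 1 + (793/1156)cos 2x - (742/289)sin 2x
D f = 4cos 2x - (7/2)sin 2x
(E_alpha + D) f = 1 + (5417/1156)cos 2x - (3507/578)sin 2x
E_pi/2 f = 1 - (7/4)cos 2x - 2sin 2x
(-2E_pi/2) f = -2 + (7/2)cos 2x + 4sin 2x
((E_alpha + D) − 2E_pi/2) f = -1 + (9463/1156)cos 2x - (1195/578)sin 2x
(-(1/2)((E_alpha + D) − 2E_pi/2)) f = 1/2 - (9463/2312)cos 2x + (1195/1156)sin 2x

the result is g(x) = 1/2 - (9463/2312)cos 2x + (1195/1156)sin 2x


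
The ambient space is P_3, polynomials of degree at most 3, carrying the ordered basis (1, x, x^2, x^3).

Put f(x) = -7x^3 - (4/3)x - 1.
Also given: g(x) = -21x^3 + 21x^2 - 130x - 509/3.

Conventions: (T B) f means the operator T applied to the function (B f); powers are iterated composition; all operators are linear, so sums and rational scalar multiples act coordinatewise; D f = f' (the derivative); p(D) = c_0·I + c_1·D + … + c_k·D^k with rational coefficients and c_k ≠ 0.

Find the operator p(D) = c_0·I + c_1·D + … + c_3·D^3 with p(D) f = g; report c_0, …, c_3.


D^0 f = -7x^3 - (4/3)x - 1
D^1 f = -21x^2 - 4/3
D^2 f = -42x
D^3 f = -42
matching coefficients of g against c_0 f + c_1 Df + … from the top degree down determines the c_i
solution: c_0 = 3, c_1 = -1, c_2 = 3, c_3 = 4

p(D) = 3·I − D + 3·D^2 + 4·D^3, i.e. c_0 = 3, c_1 = -1, c_2 = 3, c_3 = 4


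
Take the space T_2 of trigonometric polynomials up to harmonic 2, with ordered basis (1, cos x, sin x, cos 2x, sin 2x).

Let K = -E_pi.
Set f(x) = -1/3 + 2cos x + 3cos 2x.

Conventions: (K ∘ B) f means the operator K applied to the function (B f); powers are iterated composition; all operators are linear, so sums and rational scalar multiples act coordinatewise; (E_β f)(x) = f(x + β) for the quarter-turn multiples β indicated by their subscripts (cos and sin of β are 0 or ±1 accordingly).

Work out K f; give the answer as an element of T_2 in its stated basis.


E_pi f = -1/3 - 2cos x + 3cos 2x
(-E_pi) f = 1/3 + 2cos x - 3cos 2x

g(x) = 1/3 + 2cos x - 3cos 2x


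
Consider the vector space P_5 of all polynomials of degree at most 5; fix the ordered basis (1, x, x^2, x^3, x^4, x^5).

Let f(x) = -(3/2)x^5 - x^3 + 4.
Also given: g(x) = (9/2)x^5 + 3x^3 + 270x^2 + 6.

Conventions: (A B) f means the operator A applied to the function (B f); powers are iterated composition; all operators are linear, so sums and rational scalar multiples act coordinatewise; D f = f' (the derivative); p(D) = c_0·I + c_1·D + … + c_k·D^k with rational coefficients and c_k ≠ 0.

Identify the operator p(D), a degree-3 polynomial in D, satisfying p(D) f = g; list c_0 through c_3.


D^0 f = -(3/2)x^5 - x^3 + 4
D^1 f = -(15/2)x^4 - 3x^2
D^2 f = -30x^3 - 6x
D^3 f = -90x^2 - 6
matching coefficients of g against c_0 f + c_1 Df + … from the top degree down determines the c_i
solution: c_0 = -3, c_1 = 0, c_2 = 0, c_3 = -3

p(D) = -3·I − 3·D^3, i.e. c_0 = -3, c_1 = 0, c_2 = 0, c_3 = -3


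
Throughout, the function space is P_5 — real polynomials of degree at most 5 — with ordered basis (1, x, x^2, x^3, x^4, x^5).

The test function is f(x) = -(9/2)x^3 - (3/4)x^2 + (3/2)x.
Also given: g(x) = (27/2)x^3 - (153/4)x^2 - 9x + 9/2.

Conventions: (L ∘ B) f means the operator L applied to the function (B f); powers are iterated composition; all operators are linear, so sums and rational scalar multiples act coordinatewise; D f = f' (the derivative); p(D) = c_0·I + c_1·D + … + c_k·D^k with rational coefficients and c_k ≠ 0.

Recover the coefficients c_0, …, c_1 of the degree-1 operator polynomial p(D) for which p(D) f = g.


D^0 f = -(9/2)x^3 - (3/4)x^2 + (3/2)x
D^1 f = -(27/2)x^2 - (3/2)x + 3/2
matching coefficients of g against c_0 f + c_1 Df + … from the top degree down determines the c_i
solution: c_0 = -3, c_1 = 3

p(D) = -3·I + 3·D, i.e. c_0 = -3, c_1 = 3


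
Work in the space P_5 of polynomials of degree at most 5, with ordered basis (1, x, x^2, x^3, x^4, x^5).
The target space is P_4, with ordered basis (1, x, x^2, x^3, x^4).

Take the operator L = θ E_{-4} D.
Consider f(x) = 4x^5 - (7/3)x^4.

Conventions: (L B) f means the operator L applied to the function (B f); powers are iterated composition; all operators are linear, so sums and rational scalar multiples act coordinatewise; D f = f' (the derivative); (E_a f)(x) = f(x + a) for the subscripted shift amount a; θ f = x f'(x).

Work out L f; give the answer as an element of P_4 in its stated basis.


the result is g(x) = 80x^4 - 988x^3 + 4064x^2 - 5568x

D f = 20x^4 - (28/3)x^3
E_{-4} D f = 20x^4 - (988/3)x^3 + 2032x^2 - 5568x + 17152/3
θ (E_{-4} D) f = 80x^4 - 988x^3 + 4064x^2 - 5568x


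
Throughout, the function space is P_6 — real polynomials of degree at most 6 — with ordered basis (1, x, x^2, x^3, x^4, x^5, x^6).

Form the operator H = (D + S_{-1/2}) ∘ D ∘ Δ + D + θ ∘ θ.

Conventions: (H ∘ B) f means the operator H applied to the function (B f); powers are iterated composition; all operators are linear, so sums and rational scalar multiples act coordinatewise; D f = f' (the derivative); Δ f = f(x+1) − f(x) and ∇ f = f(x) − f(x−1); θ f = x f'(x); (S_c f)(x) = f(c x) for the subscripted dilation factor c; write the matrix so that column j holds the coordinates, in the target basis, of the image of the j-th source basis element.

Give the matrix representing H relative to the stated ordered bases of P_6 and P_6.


the matrix is [[0, 1, 2, 9, 16, 25, 36]; [0, 1, 2, -3, 18, 50, 105]; [0, 0, 4, 3, 3, 135/2, 195]; [0, 0, 0, 9, 4, -5/2, 225/2]; [0, 0, 0, 0, 16, 5, 15/8]; [0, 0, 0, 0, 0, 25, 6]; [0, 0, 0, 0, 0, 0, 36]] (rows listed top to bottom)

image of 1: 0
image of x: x + 1
image of x^2: 4x^2 + 2x + 2
image of x^3: 9x^3 + 3x^2 - 3x + 9
image of x^4: 16x^4 + 4x^3 + 3x^2 + 18x + 16
image of x^5: 25x^5 + 5x^4 - (5/2)x^3 + (135/2)x^2 + 50x + 25
image of x^6: 36x^6 + 6x^5 + (15/8)x^4 + (225/2)x^3 + 195x^2 + 105x + 36
each image's coordinates form column j of the matrix


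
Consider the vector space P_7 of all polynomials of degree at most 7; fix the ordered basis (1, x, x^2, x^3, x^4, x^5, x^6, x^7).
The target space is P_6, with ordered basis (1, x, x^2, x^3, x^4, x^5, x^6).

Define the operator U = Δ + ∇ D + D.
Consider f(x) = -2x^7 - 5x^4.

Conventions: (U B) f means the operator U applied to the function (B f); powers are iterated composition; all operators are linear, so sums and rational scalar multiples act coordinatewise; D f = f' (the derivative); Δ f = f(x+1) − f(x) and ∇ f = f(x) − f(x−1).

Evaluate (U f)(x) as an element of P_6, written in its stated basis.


g(x) = -28x^6 - 126x^5 + 140x^4 - 390x^3 + 78x^2 - 58x - 13

Δ f = -14x^6 - 42x^5 - 70x^4 - 90x^3 - 72x^2 - 34x - 7
D f = -14x^6 - 20x^3
∇ D f = -84x^5 + 210x^4 - 280x^3 + 150x^2 - 24x - 6
D f = -14x^6 - 20x^3
(Δ + ∇ D + D) f = -28x^6 - 126x^5 + 140x^4 - 390x^3 + 78x^2 - 58x - 13


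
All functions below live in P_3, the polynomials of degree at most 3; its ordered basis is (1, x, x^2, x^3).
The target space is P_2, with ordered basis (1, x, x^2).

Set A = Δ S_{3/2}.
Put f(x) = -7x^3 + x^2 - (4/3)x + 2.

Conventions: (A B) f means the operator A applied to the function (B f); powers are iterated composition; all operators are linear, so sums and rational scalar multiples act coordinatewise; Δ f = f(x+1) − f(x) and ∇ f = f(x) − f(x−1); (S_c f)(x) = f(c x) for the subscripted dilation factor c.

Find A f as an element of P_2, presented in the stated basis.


S_{3/2} f = -(189/8)x^3 + (9/4)x^2 - 2x + 2
Δ S_{3/2} f = -(567/8)x^2 - (531/8)x - 187/8

g(x) = -(567/8)x^2 - (531/8)x - 187/8


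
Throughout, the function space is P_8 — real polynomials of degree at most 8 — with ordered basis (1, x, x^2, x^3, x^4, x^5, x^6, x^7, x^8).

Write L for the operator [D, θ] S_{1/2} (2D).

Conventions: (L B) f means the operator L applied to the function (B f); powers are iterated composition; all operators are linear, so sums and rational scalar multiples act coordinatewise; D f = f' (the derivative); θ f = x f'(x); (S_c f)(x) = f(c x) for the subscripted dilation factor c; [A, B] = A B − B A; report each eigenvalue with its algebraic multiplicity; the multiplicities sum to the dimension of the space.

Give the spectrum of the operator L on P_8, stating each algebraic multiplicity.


image of 1: 0
image of x: 0
image of x^2: 2
image of x^3: 3x
image of x^4: 3x^2
image of x^5: (5/2)x^3
image of x^6: (15/8)x^4
image of x^7: (21/16)x^5
image of x^8: (7/8)x^6
the matrix is upper triangular; its diagonal is (0, 0, 0, 0, 0, 0, 0, 0, 0)
for a triangular matrix the eigenvalues are the diagonal entries, with algebraic multiplicity their repetition count

λ = 0 (multiplicity 9)


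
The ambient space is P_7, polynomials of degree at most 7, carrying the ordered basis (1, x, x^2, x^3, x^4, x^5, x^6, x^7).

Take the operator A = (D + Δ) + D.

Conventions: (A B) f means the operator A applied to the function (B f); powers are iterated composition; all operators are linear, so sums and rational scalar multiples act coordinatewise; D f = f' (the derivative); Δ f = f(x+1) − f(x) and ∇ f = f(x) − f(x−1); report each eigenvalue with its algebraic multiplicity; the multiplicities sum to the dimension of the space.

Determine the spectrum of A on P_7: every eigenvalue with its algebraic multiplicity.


image of 1: 0
image of x: 3
image of x^2: 6x + 1
image of x^3: 9x^2 + 3x + 1
image of x^4: 12x^3 + 6x^2 + 4x + 1
image of x^5: 15x^4 + 10x^3 + 10x^2 + 5x + 1
image of x^6: 18x^5 + 15x^4 + 20x^3 + 15x^2 + 6x + 1
image of x^7: 21x^6 + 21x^5 + 35x^4 + 35x^3 + 21x^2 + 7x + 1
the matrix is upper triangular; its diagonal is (0, 0, 0, 0, 0, 0, 0, 0)
for a triangular matrix the eigenvalues are the diagonal entries, with algebraic multiplicity their repetition count

λ = 0 (multiplicity 8)


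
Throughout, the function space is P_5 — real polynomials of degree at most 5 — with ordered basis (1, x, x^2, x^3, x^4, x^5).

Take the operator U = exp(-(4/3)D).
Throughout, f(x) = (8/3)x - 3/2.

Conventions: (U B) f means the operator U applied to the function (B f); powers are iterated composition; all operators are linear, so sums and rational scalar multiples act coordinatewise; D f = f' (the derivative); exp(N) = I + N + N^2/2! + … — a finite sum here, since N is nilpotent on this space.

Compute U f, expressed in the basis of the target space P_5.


order-1 term: -32/9
the series for exp(-(4/3)D) f terminates at order 1
exp(-(4/3)D) f = (8/3)x - 91/18

the result is g(x) = (8/3)x - 91/18


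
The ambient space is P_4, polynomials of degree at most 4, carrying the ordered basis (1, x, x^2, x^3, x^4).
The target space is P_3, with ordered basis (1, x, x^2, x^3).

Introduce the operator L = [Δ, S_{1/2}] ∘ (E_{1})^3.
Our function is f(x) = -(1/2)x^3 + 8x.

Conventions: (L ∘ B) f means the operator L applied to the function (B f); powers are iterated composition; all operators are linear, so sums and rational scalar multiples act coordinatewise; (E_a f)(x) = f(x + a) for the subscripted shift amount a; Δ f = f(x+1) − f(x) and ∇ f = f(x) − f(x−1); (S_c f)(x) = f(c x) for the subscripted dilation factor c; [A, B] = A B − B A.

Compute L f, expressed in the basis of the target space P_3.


E_{1} f = -(1/2)x^3 - (3/2)x^2 + (13/2)x + 15/2
E_{1} E_{1} f = -(1/2)x^3 - 3x^2 + 2x + 12
E_{1} E_{1} E_{1} f = -(1/2)x^3 - (9/2)x^2 - (11/2)x + 21/2
S_{1/2} (E_{1})^3 f = -(1/16)x^3 - (9/8)x^2 - (11/4)x + 21/2
Δ S_{1/2} (E_{1})^3 f = -(3/16)x^2 - (39/16)x - 63/16
Δ (E_{1})^3 f = -(3/2)x^2 - (21/2)x - 21/2
S_{1/2} Δ (E_{1})^3 f = -(3/8)x^2 - (21/4)x - 21/2
[Δ, S_{1/2}] (E_{1})^3 f = (3/16)x^2 + (45/16)x + 105/16

the image equals g(x) = (3/16)x^2 + (45/16)x + 105/16


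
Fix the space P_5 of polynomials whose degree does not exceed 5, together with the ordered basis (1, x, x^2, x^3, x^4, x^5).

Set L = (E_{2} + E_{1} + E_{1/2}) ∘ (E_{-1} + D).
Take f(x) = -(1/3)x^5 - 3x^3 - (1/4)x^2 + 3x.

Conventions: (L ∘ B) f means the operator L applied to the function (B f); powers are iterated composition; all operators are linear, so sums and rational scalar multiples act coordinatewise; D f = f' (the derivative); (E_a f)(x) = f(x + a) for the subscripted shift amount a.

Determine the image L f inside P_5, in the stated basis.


E_{-1} f = -(1/3)x^5 + (5/3)x^4 - (19/3)x^3 + (145/12)x^2 - (43/6)x + 1/12
D f = -(5/3)x^4 - 9x^2 - (1/2)x + 3
(E_{-1} + D) f = -(1/3)x^5 - (19/3)x^3 + (37/12)x^2 - (23/3)x + 37/12
E_{2} (E_{-1} + D) f = -(1/3)x^5 - (10/3)x^4 - (59/3)x^3 - (739/12)x^2 - 98x - 245/4
E_{1} (E_{-1} + D) f = -(1/3)x^5 - (5/3)x^4 - (29/3)x^3 - (77/4)x^2 - (133/6)x - 49/6
E_{1/2} (E_{-1} + D) f = -(1/3)x^5 - (5/6)x^4 - (43/6)x^3 - (41/6)x^2 - (151/16)x - 25/32
(E_{2} + E_{1} + E_{1/2}) (E_{-1} + D) f = -x^5 - (35/6)x^4 - (73/2)x^3 - (263/3)x^2 - (6221/48)x - 6739/96

g(x) = -x^5 - (35/6)x^4 - (73/2)x^3 - (263/3)x^2 - (6221/48)x - 6739/96


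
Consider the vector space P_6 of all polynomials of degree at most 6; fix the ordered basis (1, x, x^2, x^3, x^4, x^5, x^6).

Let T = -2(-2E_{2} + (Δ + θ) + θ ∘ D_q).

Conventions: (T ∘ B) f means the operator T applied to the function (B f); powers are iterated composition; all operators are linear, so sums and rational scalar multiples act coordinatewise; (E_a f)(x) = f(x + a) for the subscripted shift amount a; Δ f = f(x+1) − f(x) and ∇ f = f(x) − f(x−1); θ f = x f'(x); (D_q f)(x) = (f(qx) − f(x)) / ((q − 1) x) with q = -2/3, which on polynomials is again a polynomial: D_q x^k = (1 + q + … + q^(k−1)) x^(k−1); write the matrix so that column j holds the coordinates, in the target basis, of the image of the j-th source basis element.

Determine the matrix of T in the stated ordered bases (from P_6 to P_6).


image of 1: 4
image of x: 2x + 6
image of x^2: (34/3)x + 14
image of x^3: -2x^3 + (134/9)x^2 + 42x + 30
image of x^4: -4x^4 + (190/9)x^3 + 84x^2 + 120x + 62
image of x^5: -6x^5 + (1990/81)x^4 + 140x^3 + 300x^2 + 310x + 126
image of x^6: -8x^6 + (7418/243)x^5 + 210x^4 + 600x^3 + 930x^2 + 756x + 254
each image's coordinates form column j of the matrix

the matrix is [[4, 6, 14, 30, 62, 126, 254]; [0, 2, 34/3, 42, 120, 310, 756]; [0, 0, 0, 134/9, 84, 300, 930]; [0, 0, 0, -2, 190/9, 140, 600]; [0, 0, 0, 0, -4, 1990/81, 210]; [0, 0, 0, 0, 0, -6, 7418/243]; [0, 0, 0, 0, 0, 0, -8]] (rows listed top to bottom)


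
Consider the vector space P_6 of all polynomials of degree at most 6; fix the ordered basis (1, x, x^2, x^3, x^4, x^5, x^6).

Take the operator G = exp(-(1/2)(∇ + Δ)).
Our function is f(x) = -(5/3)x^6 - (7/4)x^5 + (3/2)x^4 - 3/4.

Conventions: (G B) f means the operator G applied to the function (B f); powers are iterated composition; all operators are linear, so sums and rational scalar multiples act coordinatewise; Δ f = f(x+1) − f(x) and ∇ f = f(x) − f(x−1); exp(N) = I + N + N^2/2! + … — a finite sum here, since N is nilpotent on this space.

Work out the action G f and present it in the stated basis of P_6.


the image equals g(x) = -(5/3)x^6 + (33/4)x^5 - (59/4)x^4 + (259/6)x^3 - 81x^2 + (257/4)x - 407/12

order-1 term: 10x^5 + (35/4)x^4 + (82/3)x^3 + (35/2)x^2 + 4x + 7/4
order-2 term: -25x^4 - (35/2)x^3 - 91x^2 - 35x - 62/3
order-3 term: (100/3)x^3 + (35/2)x^2 + 94x + 35/2
order-4 term: -25x^2 - (35/4)x - 191/6
order-5 term: 10x + 7/4
order-6 term: -5/3
the series for exp(-(1/2)(∇ + Δ)) f terminates at order 6
exp(-(1/2)(∇ + Δ)) f = -(5/3)x^6 + (33/4)x^5 - (59/4)x^4 + (259/6)x^3 - 81x^2 + (257/4)x - 407/12


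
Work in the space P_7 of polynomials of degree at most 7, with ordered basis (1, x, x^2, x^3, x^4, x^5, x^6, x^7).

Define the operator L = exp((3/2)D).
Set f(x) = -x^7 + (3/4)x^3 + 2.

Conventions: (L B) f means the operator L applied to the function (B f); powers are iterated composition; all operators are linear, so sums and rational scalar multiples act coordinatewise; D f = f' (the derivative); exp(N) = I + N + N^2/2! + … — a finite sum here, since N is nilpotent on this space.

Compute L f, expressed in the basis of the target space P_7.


g(x) = -x^7 - (21/2)x^6 - (189/4)x^5 - (945/8)x^4 - (2823/16)x^3 - (4995/32)x^2 - (4779/64)x - 1607/128

order-1 term: -(21/2)x^6 + (27/8)x^2
order-2 term: -(189/4)x^5 + (81/16)x
order-3 term: -(945/8)x^4 + 81/32
order-4 term: -(2835/16)x^3
order-5 term: -(5103/32)x^2
order-6 term: -(5103/64)x
order-7 term: -2187/128
the series for exp((3/2)D) f terminates at order 7
exp((3/2)D) f = -x^7 - (21/2)x^6 - (189/4)x^5 - (945/8)x^4 - (2823/16)x^3 - (4995/32)x^2 - (4779/64)x - 1607/128


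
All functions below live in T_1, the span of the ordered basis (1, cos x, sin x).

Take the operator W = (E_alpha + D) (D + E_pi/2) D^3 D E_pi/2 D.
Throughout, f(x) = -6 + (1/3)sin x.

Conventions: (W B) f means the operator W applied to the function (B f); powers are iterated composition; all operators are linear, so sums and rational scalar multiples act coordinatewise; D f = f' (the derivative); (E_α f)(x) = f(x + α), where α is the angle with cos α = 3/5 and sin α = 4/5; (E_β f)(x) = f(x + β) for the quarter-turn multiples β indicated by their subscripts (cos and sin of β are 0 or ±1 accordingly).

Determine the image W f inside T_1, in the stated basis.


D f = (1/3)cos x
E_pi/2 D f = -(1/3)sin x
D (E_pi/2 D) f = -(1/3)cos x
D D (E_pi/2 D) f = (1/3)sin x
D D D (E_pi/2 D) f = (1/3)cos x
D D D D (E_pi/2 D) f = -(1/3)sin x
D D^3 D (E_pi/2 D) f = -(1/3)cos x
E_pi/2 D^3 D (E_pi/2 D) f = -(1/3)cos x
(D + E_pi/2) D^3 D (E_pi/2 D) f = -(2/3)cos x
E_alpha ((D + E_pi/2) D^3 D) (E_pi/2 D) f = -(2/5)cos x + (8/15)sin x
D ((D + E_pi/2) D^3 D) (E_pi/2 D) f = (2/3)sin x
(E_alpha + D) ((D + E_pi/2) D^3 D) (E_pi/2 D) f = -(2/5)cos x + (6/5)sin x

the image equals g(x) = -(2/5)cos x + (6/5)sin x


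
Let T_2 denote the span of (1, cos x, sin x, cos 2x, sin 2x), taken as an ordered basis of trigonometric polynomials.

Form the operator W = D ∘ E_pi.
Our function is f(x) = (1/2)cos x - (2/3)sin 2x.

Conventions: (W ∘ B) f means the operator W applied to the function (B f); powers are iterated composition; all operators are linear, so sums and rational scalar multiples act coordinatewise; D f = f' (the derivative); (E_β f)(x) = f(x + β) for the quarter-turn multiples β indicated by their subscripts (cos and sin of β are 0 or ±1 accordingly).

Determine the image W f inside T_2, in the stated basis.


E_pi f = -(1/2)cos x - (2/3)sin 2x
D E_pi f = (1/2)sin x - (4/3)cos 2x

g(x) = (1/2)sin x - (4/3)cos 2x


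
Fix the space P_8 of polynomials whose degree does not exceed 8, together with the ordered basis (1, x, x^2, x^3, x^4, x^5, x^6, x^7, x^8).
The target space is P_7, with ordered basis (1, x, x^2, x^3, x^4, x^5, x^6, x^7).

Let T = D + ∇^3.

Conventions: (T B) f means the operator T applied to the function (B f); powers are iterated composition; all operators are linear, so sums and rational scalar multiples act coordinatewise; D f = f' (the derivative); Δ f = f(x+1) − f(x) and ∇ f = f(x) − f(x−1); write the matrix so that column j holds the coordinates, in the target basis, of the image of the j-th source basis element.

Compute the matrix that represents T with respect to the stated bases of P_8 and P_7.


image of 1: 0
image of x: 1
image of x^2: 2x
image of x^3: 3x^2 + 6
image of x^4: 4x^3 + 24x - 36
image of x^5: 5x^4 + 60x^2 - 180x + 150
image of x^6: 6x^5 + 120x^3 - 540x^2 + 900x - 540
image of x^7: 7x^6 + 210x^4 - 1260x^3 + 3150x^2 - 3780x + 1806
image of x^8: 8x^7 + 336x^5 - 2520x^4 + 8400x^3 - 15120x^2 + 14448x - 5796
each image's coordinates form column j of the matrix

the matrix is [[0, 1, 0, 6, -36, 150, -540, 1806, -5796]; [0, 0, 2, 0, 24, -180, 900, -3780, 14448]; [0, 0, 0, 3, 0, 60, -540, 3150, -15120]; [0, 0, 0, 0, 4, 0, 120, -1260, 8400]; [0, 0, 0, 0, 0, 5, 0, 210, -2520]; [0, 0, 0, 0, 0, 0, 6, 0, 336]; [0, 0, 0, 0, 0, 0, 0, 7, 0]; [0, 0, 0, 0, 0, 0, 0, 0, 8]] (rows listed top to bottom)


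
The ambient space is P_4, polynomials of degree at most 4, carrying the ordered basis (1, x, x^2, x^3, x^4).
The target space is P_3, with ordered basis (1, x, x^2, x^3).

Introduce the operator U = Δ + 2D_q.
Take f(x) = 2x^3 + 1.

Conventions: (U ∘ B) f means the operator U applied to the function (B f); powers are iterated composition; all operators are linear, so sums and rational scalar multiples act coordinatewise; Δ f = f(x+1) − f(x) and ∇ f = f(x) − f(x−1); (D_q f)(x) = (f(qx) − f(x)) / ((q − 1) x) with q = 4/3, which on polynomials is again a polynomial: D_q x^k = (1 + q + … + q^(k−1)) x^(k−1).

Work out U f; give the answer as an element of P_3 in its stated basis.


the image equals g(x) = (202/9)x^2 + 6x + 2

Δ f = 6x^2 + 6x + 2
D_q f = (74/9)x^2
(2D_q) f = (148/9)x^2
(Δ + 2D_q) f = (202/9)x^2 + 6x + 2


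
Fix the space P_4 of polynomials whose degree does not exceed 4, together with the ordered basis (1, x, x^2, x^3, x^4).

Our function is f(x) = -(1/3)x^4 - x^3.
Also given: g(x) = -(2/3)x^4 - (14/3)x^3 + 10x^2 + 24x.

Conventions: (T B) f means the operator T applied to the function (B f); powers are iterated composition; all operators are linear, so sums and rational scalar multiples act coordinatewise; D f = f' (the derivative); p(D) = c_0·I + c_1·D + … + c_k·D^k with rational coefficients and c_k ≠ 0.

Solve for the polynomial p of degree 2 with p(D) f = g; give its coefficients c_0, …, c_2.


c_0 = 2, c_1 = 2, c_2 = -4

D^0 f = -(1/3)x^4 - x^3
D^1 f = -(4/3)x^3 - 3x^2
D^2 f = -4x^2 - 6x
matching coefficients of g against c_0 f + c_1 Df + … from the top degree down determines the c_i
solution: c_0 = 2, c_1 = 2, c_2 = -4


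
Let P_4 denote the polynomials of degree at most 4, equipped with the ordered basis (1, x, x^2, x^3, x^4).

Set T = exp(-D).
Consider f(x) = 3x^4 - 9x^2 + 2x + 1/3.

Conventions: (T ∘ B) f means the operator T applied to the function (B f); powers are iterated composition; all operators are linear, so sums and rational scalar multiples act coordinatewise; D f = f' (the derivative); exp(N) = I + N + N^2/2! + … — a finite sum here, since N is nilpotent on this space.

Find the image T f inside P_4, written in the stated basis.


order-1 term: -12x^3 + 18x - 2
order-2 term: 18x^2 - 9
order-3 term: -12x
order-4 term: 3
the series for exp(-D) f terminates at order 4
exp(-D) f = 3x^4 - 12x^3 + 9x^2 + 8x - 23/3

g(x) = 3x^4 - 12x^3 + 9x^2 + 8x - 23/3


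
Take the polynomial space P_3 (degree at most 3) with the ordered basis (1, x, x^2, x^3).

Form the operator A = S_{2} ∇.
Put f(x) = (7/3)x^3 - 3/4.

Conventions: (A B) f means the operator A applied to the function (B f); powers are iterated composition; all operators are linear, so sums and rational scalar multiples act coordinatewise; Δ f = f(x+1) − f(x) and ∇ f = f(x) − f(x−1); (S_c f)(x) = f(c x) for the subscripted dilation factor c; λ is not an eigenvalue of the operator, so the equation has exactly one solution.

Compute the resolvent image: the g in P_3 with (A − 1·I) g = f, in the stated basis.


the result is g(x) = -(7/3)x^3 - 28x^2 - 98x - 859/12

write g with unknown coordinates in the stated basis and equate coefficients in (A − 1·I) g = f
solving from the highest basis element down gives g = -(7/3)x^3 - 28x^2 - 98x - 859/12
check: A g = -28x^2 - 98x - 217/3
so A g − 1·g = (7/3)x^3 - 3/4 = f ✓


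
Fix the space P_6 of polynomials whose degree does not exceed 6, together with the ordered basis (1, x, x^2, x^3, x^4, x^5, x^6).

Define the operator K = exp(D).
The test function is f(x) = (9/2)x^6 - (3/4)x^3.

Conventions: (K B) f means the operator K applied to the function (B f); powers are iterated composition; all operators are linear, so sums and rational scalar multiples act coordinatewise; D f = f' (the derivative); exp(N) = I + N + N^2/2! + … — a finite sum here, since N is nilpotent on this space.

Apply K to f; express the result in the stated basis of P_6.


order-1 term: 27x^5 - (9/4)x^2
order-2 term: (135/2)x^4 - (9/4)x
order-3 term: 90x^3 - 3/4
order-4 term: (135/2)x^2
order-5 term: 27x
order-6 term: 9/2
the series for exp(D) f terminates at order 6
exp(D) f = (9/2)x^6 + 27x^5 + (135/2)x^4 + (357/4)x^3 + (261/4)x^2 + (99/4)x + 15/4

the image equals g(x) = (9/2)x^6 + 27x^5 + (135/2)x^4 + (357/4)x^3 + (261/4)x^2 + (99/4)x + 15/4


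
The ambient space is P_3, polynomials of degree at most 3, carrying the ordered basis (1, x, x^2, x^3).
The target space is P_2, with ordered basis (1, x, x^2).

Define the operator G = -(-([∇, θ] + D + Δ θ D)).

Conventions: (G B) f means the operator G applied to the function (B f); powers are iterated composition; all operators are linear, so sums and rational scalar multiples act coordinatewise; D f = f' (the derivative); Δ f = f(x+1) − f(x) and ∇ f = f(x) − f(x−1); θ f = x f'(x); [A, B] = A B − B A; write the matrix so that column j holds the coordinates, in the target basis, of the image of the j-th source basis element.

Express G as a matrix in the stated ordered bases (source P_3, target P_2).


image of 1: 0
image of x: 2
image of x^2: 4x
image of x^3: 6x^2 + 6x + 9
each image's coordinates form column j of the matrix

the matrix is [[0, 2, 0, 9]; [0, 0, 4, 6]; [0, 0, 0, 6]] (rows listed top to bottom)


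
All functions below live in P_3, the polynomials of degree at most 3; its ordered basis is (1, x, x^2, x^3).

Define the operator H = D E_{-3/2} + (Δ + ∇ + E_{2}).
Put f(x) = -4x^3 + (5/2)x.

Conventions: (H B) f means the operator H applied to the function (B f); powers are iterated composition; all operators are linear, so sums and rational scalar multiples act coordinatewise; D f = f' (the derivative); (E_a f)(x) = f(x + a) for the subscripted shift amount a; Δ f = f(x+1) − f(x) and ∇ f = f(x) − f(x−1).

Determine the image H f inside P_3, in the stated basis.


E_{-3/2} f = -4x^3 + 18x^2 - (49/2)x + 39/4
D E_{-3/2} f = -12x^2 + 36x - 49/2
Δ f = -12x^2 - 12x - 3/2
∇ f = -12x^2 + 12x - 3/2
E_{2} f = -4x^3 - 24x^2 - (91/2)x - 27
(Δ + ∇ + E_{2}) f = -4x^3 - 48x^2 - (91/2)x - 30
(D E_{-3/2} + (Δ + ∇ + E_{2})) f = -4x^3 - 60x^2 - (19/2)x - 109/2

the image equals g(x) = -4x^3 - 60x^2 - (19/2)x - 109/2


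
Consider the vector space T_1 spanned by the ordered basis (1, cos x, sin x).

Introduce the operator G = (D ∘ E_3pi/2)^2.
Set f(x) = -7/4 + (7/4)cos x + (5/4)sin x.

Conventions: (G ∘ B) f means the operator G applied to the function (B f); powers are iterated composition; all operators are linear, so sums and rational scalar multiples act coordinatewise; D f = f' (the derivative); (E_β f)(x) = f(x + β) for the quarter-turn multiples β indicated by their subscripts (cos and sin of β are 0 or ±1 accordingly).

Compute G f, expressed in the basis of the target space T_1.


the image equals g(x) = (7/4)cos x + (5/4)sin x

E_3pi/2 f = -7/4 - (5/4)cos x + (7/4)sin x
D E_3pi/2 f = (7/4)cos x + (5/4)sin x
E_3pi/2 (D ∘ E_3pi/2) f = -(5/4)cos x + (7/4)sin x
D E_3pi/2 (D ∘ E_3pi/2) f = (7/4)cos x + (5/4)sin x


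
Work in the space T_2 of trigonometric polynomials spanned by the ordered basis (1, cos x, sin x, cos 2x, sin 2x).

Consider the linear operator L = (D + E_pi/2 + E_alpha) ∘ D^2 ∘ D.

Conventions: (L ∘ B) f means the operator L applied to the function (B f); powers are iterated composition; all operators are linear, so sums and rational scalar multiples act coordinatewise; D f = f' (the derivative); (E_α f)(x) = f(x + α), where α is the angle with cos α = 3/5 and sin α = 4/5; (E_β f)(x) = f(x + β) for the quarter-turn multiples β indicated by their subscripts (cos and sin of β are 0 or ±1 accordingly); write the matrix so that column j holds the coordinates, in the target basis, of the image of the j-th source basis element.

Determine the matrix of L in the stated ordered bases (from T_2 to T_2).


the matrix is [[0, 0, 0, 0, 0]; [0, 14/5, -3/5, 0, 0]; [0, 3/5, 14/5, 0, 0]; [0, 0, 0, 592/25, 256/25]; [0, 0, 0, -256/25, 592/25]] (rows listed top to bottom)

image of 1: 0
image of cos x: (14/5)cos x + (3/5)sin x
image of sin x: -(3/5)cos x + (14/5)sin x
image of cos 2x: (592/25)cos 2x - (256/25)sin 2x
image of sin 2x: (256/25)cos 2x + (592/25)sin 2x
each image's coordinates form column j of the matrix


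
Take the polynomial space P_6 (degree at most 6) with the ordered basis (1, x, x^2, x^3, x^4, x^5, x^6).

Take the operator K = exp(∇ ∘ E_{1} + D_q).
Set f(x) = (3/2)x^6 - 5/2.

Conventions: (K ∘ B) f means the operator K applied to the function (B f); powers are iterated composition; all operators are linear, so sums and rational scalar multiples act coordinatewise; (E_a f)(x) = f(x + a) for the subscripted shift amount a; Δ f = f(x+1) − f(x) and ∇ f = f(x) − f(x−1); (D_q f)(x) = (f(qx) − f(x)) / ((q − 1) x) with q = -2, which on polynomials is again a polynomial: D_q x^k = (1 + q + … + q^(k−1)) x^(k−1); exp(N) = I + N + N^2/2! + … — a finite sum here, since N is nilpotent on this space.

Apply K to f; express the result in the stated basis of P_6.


the result is g(x) = (3/2)x^6 - (45/2)x^5 - (315/2)x^4 - (135/4)x^3 - 450x^2 - (3069/8)x - 352

order-1 term: -(45/2)x^5 + (45/2)x^4 + 30x^3 + (45/2)x^2 + 9x + 3/2
order-2 term: -180x^4 - (495/4)x^3 + 45x^2 + 45x + 141/4
order-3 term: 60x^3 - (1215/2)x^2 - (1395/4)x - 225/4
order-4 term: 90x^2 - (855/8)x - 1245/4
order-5 term: 18x - 99/4
order-6 term: 6
the series for exp(∇ ∘ E_{1} + D_q) f terminates at order 6
exp(∇ ∘ E_{1} + D_q) f = (3/2)x^6 - (45/2)x^5 - (315/2)x^4 - (135/4)x^3 - 450x^2 - (3069/8)x - 352


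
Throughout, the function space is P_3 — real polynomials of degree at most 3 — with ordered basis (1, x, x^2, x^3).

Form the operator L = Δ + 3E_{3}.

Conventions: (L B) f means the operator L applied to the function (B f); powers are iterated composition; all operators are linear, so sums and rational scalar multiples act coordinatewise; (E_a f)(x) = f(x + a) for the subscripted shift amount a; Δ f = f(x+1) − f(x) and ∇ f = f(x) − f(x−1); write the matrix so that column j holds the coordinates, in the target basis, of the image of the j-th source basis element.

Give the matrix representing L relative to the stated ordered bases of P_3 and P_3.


the matrix is [[3, 10, 28, 82]; [0, 3, 20, 84]; [0, 0, 3, 30]; [0, 0, 0, 3]] (rows listed top to bottom)

image of 1: 3
image of x: 3x + 10
image of x^2: 3x^2 + 20x + 28
image of x^3: 3x^3 + 30x^2 + 84x + 82
each image's coordinates form column j of the matrix


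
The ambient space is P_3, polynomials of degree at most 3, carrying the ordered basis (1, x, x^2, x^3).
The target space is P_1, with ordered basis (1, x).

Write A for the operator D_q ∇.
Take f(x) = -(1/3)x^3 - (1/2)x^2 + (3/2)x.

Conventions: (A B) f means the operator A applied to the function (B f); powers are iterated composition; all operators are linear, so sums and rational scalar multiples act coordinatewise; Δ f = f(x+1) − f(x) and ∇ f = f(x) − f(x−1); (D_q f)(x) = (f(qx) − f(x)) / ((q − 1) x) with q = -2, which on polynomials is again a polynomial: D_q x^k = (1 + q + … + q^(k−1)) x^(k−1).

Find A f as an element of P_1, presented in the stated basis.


∇ f = -x^2 + 5/3
D_q ∇ f = x

the image equals g(x) = x


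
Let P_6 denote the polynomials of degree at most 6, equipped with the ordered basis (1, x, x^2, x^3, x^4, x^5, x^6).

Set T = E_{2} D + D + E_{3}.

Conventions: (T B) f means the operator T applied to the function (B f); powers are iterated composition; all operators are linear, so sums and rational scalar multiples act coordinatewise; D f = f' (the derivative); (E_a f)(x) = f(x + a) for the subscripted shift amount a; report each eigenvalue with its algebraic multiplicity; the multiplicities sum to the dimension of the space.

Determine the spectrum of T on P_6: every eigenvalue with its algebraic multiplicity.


λ = 1 (multiplicity 7)

image of 1: 1
image of x: x + 5
image of x^2: x^2 + 10x + 13
image of x^3: x^3 + 15x^2 + 39x + 39
image of x^4: x^4 + 20x^3 + 78x^2 + 156x + 113
image of x^5: x^5 + 25x^4 + 130x^3 + 390x^2 + 565x + 323
image of x^6: x^6 + 30x^5 + 195x^4 + 780x^3 + 1695x^2 + 1938x + 921
the matrix is upper triangular; its diagonal is (1, 1, 1, 1, 1, 1, 1)
for a triangular matrix the eigenvalues are the diagonal entries, with algebraic multiplicity their repetition count


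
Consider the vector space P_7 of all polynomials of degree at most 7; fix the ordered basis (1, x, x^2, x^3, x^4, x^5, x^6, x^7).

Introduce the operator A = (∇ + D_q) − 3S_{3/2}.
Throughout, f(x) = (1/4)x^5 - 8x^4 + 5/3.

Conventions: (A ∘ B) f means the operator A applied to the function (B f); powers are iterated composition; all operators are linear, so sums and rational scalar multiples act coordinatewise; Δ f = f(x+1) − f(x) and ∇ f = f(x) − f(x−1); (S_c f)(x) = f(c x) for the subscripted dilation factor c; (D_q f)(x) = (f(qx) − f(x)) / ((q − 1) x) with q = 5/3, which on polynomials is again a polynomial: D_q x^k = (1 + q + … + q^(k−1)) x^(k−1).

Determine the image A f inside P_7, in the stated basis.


the result is g(x) = -(729/128)x^5 + (10303/81)x^4 - (6215/54)x^3 + (101/2)x^2 - (133/4)x + 13/4

∇ f = (5/4)x^4 - (69/2)x^3 + (101/2)x^2 - (133/4)x + 33/4
D_q f = (1441/324)x^4 - (2176/27)x^3
(∇ + D_q) f = (923/162)x^4 - (6215/54)x^3 + (101/2)x^2 - (133/4)x + 33/4
S_{3/2} f = (243/128)x^5 - (81/2)x^4 + 5/3
(-3S_{3/2}) f = -(729/128)x^5 + (243/2)x^4 - 5
((∇ + D_q) − 3S_{3/2}) f = -(729/128)x^5 + (10303/81)x^4 - (6215/54)x^3 + (101/2)x^2 - (133/4)x + 13/4


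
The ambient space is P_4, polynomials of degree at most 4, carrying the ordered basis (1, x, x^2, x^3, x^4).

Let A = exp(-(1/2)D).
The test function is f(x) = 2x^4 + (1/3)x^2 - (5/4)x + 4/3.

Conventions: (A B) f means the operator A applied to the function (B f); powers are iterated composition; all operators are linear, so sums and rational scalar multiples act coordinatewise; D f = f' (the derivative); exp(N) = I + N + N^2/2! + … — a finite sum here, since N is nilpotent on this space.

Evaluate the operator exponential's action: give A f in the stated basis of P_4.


the result is g(x) = 2x^4 - 4x^3 + (10/3)x^2 - (31/12)x + 13/6

order-1 term: -4x^3 - (1/3)x + 5/8
order-2 term: 3x^2 + 1/12
order-3 term: -x
order-4 term: 1/8
the series for exp(-(1/2)D) f terminates at order 4
exp(-(1/2)D) f = 2x^4 - 4x^3 + (10/3)x^2 - (31/12)x + 13/6


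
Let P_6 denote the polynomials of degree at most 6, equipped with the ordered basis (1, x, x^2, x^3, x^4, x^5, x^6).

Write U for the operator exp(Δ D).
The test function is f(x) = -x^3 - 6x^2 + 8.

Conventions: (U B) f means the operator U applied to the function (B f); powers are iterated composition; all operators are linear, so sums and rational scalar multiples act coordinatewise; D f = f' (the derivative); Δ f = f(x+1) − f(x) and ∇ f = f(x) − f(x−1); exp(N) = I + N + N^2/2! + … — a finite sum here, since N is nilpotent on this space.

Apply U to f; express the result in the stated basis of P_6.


the result is g(x) = -x^3 - 6x^2 - 6x - 7

order-1 term: -6x - 15
the series for exp(Δ D) f terminates at order 1
exp(Δ D) f = -x^3 - 6x^2 - 6x - 7


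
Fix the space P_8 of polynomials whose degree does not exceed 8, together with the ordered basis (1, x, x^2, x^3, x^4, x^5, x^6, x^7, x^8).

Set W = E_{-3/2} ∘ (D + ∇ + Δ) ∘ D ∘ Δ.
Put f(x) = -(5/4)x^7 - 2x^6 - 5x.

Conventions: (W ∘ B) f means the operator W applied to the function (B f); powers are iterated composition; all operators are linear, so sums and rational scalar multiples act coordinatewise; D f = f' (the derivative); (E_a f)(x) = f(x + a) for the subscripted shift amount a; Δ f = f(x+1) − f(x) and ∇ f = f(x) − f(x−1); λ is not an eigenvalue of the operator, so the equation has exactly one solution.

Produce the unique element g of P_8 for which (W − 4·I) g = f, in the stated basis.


write g with unknown coordinates in the stated basis and equate coefficients in (W − 4·I) g = f
solving from the highest basis element down gives g = (5/16)x^7 + (1/2)x^6 + (1575/32)x^4 - (1215/8)x^3 + (16035/64)x^2 + (21955/32)x - 769805/512
check: W g = (1575/8)x^4 - (1215/2)x^3 + (16035/16)x^2 + (21915/8)x - 769805/128
so W g − 4·g = -(5/4)x^7 - 2x^6 - 5x = f ✓

g(x) = (5/16)x^7 + (1/2)x^6 + (1575/32)x^4 - (1215/8)x^3 + (16035/64)x^2 + (21955/32)x - 769805/512


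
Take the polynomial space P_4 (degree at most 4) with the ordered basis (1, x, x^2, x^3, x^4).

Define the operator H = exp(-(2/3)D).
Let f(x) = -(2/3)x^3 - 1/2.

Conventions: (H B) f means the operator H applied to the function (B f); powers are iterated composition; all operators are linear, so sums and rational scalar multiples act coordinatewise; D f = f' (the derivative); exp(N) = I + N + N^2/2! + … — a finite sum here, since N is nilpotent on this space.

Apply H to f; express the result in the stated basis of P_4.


order-1 term: (4/3)x^2
order-2 term: -(8/9)x
order-3 term: 16/81
the series for exp(-(2/3)D) f terminates at order 3
exp(-(2/3)D) f = -(2/3)x^3 + (4/3)x^2 - (8/9)x - 49/162

the result is g(x) = -(2/3)x^3 + (4/3)x^2 - (8/9)x - 49/162


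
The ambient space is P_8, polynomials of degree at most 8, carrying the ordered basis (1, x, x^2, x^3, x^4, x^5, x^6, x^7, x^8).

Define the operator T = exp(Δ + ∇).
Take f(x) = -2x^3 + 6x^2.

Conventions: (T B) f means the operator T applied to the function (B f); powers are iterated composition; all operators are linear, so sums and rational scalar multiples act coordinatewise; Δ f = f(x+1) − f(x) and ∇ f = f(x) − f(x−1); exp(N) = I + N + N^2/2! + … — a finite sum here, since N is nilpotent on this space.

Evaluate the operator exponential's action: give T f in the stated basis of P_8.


order-1 term: -12x^2 + 24x - 4
order-2 term: -24x + 24
order-3 term: -16
the series for exp(Δ + ∇) f terminates at order 3
exp(Δ + ∇) f = -2x^3 - 6x^2 + 4

the result is g(x) = -2x^3 - 6x^2 + 4


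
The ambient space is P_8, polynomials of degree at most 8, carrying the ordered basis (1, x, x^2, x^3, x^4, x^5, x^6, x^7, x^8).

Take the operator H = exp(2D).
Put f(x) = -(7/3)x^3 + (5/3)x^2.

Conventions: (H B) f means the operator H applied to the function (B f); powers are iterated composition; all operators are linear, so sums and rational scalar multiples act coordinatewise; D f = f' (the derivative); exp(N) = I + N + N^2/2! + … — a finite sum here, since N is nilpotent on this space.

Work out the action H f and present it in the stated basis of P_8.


the result is g(x) = -(7/3)x^3 - (37/3)x^2 - (64/3)x - 12

order-1 term: -14x^2 + (20/3)x
order-2 term: -28x + 20/3
order-3 term: -56/3
the series for exp(2D) f terminates at order 3
exp(2D) f = -(7/3)x^3 - (37/3)x^2 - (64/3)x - 12
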